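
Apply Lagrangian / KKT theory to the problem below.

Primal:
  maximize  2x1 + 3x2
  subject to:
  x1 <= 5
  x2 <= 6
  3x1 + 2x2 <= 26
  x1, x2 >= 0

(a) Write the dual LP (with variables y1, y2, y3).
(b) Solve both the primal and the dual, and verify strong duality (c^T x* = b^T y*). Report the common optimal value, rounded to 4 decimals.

The standard primal-dual pair for 'max c^T x s.t. A x <= b, x >= 0' is:
  Dual:  min b^T y  s.t.  A^T y >= c,  y >= 0.

So the dual LP is:
  minimize  5y1 + 6y2 + 26y3
  subject to:
    y1 + 3y3 >= 2
    y2 + 2y3 >= 3
    y1, y2, y3 >= 0

Solving the primal: x* = (4.6667, 6).
  primal value c^T x* = 27.3333.
Solving the dual: y* = (0, 1.6667, 0.6667).
  dual value b^T y* = 27.3333.
Strong duality: c^T x* = b^T y*. Confirmed.

27.3333


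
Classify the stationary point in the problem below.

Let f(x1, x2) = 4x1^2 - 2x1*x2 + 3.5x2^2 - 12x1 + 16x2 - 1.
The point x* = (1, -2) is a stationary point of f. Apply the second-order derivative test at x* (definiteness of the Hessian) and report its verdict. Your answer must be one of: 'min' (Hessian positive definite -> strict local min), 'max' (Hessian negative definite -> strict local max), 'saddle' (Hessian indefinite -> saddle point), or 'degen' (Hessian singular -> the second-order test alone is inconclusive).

Compute the Hessian H = grad^2 f:
  H = [[8, -2], [-2, 7]]
Verify stationarity: grad f(x*) = H x* + g = (0, 0).
Eigenvalues of H: 5.4384, 9.5616.
Both eigenvalues > 0, so H is positive definite -> x* is a strict local min.

min


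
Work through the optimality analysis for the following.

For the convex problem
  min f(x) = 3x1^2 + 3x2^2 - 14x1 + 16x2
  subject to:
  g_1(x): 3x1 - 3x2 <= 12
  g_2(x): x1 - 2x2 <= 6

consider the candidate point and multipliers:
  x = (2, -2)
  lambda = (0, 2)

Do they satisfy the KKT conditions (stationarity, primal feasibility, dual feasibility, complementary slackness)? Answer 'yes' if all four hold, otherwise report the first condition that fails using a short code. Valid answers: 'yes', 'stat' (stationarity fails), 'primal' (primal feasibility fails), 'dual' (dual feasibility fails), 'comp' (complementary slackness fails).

Gradient of f: grad f(x) = Q x + c = (-2, 4)
Constraint values g_i(x) = a_i^T x - b_i:
  g_1((2, -2)) = 0
  g_2((2, -2)) = 0
Stationarity residual: grad f(x) + sum_i lambda_i a_i = (0, 0)
  -> stationarity OK
Primal feasibility (all g_i <= 0): OK
Dual feasibility (all lambda_i >= 0): OK
Complementary slackness (lambda_i * g_i(x) = 0 for all i): OK

Verdict: yes, KKT holds.

yes


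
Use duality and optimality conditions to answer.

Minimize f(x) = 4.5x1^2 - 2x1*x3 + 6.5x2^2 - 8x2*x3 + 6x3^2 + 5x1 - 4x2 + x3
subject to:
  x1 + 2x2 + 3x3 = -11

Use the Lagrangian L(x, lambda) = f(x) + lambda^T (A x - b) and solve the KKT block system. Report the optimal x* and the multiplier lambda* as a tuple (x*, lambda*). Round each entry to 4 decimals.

Form the Lagrangian:
  L(x, lambda) = (1/2) x^T Q x + c^T x + lambda^T (A x - b)
Stationarity (grad_x L = 0): Q x + c + A^T lambda = 0.
Primal feasibility: A x = b.

This gives the KKT block system:
  [ Q   A^T ] [ x     ]   [-c ]
  [ A    0  ] [ lambda ] = [ b ]

Solving the linear system:
  x*      = (-1.4064, -1.5388, -2.172)
  lambda* = (3.3138)
  f(x*)   = 16.7013

x* = (-1.4064, -1.5388, -2.172), lambda* = (3.3138)


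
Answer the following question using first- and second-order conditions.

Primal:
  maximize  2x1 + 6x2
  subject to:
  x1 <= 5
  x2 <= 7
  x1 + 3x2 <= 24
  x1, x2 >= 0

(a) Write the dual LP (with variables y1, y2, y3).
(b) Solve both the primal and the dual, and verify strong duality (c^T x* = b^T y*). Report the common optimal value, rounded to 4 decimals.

The standard primal-dual pair for 'max c^T x s.t. A x <= b, x >= 0' is:
  Dual:  min b^T y  s.t.  A^T y >= c,  y >= 0.

So the dual LP is:
  minimize  5y1 + 7y2 + 24y3
  subject to:
    y1 + y3 >= 2
    y2 + 3y3 >= 6
    y1, y2, y3 >= 0

Solving the primal: x* = (3, 7).
  primal value c^T x* = 48.
Solving the dual: y* = (0, 0, 2).
  dual value b^T y* = 48.
Strong duality: c^T x* = b^T y*. Confirmed.

48


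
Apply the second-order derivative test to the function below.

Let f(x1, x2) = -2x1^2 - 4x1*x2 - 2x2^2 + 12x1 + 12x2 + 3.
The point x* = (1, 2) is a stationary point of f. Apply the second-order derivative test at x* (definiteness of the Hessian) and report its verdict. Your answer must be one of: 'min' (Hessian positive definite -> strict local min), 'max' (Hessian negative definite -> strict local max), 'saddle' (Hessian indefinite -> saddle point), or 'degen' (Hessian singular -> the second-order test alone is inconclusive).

Compute the Hessian H = grad^2 f:
  H = [[-4, -4], [-4, -4]]
Verify stationarity: grad f(x*) = H x* + g = (0, 0).
Eigenvalues of H: -8, 0.
H has a zero eigenvalue (singular; negative semidefinite but not definite), so H is neither positive definite, negative definite, nor indefinite. The second-order test alone is inconclusive -> degen.
(Indeed, f is constant along the null direction of H through x*, so x* is not a strict local extremum.)

degen


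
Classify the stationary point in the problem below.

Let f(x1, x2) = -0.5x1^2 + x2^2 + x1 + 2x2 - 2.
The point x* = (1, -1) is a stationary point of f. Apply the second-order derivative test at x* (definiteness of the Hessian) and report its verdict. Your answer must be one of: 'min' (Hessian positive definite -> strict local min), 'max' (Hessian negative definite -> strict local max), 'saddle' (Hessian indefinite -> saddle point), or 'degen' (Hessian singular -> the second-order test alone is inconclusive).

Compute the Hessian H = grad^2 f:
  H = [[-1, 0], [0, 2]]
Verify stationarity: grad f(x*) = H x* + g = (0, 0).
Eigenvalues of H: -1, 2.
Eigenvalues have mixed signs, so H is indefinite -> x* is a saddle point.

saddle


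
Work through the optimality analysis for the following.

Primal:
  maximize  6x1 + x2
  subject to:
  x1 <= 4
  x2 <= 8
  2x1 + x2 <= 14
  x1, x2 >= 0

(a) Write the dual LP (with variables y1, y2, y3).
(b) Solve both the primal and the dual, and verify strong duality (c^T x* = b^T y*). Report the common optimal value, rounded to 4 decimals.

The standard primal-dual pair for 'max c^T x s.t. A x <= b, x >= 0' is:
  Dual:  min b^T y  s.t.  A^T y >= c,  y >= 0.

So the dual LP is:
  minimize  4y1 + 8y2 + 14y3
  subject to:
    y1 + 2y3 >= 6
    y2 + y3 >= 1
    y1, y2, y3 >= 0

Solving the primal: x* = (4, 6).
  primal value c^T x* = 30.
Solving the dual: y* = (4, 0, 1).
  dual value b^T y* = 30.
Strong duality: c^T x* = b^T y*. Confirmed.

30


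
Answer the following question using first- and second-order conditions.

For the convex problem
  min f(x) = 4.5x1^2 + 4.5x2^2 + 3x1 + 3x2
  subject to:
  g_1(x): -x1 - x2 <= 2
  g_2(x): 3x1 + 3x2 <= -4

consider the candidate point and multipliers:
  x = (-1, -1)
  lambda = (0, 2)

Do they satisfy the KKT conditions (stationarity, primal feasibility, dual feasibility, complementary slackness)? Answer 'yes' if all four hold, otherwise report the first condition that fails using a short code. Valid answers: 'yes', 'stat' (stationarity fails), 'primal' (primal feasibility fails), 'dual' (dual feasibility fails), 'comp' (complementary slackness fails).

Gradient of f: grad f(x) = Q x + c = (-6, -6)
Constraint values g_i(x) = a_i^T x - b_i:
  g_1((-1, -1)) = 0
  g_2((-1, -1)) = -2
Stationarity residual: grad f(x) + sum_i lambda_i a_i = (0, 0)
  -> stationarity OK
Primal feasibility (all g_i <= 0): OK
Dual feasibility (all lambda_i >= 0): OK
Complementary slackness (lambda_i * g_i(x) = 0 for all i): FAILS

Verdict: the first failing condition is complementary_slackness -> comp.

comp


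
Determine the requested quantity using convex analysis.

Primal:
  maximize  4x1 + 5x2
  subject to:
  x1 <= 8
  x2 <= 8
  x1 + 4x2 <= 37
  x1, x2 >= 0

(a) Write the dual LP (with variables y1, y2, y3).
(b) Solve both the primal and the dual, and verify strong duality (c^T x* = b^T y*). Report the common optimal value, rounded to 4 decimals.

The standard primal-dual pair for 'max c^T x s.t. A x <= b, x >= 0' is:
  Dual:  min b^T y  s.t.  A^T y >= c,  y >= 0.

So the dual LP is:
  minimize  8y1 + 8y2 + 37y3
  subject to:
    y1 + y3 >= 4
    y2 + 4y3 >= 5
    y1, y2, y3 >= 0

Solving the primal: x* = (8, 7.25).
  primal value c^T x* = 68.25.
Solving the dual: y* = (2.75, 0, 1.25).
  dual value b^T y* = 68.25.
Strong duality: c^T x* = b^T y*. Confirmed.

68.25


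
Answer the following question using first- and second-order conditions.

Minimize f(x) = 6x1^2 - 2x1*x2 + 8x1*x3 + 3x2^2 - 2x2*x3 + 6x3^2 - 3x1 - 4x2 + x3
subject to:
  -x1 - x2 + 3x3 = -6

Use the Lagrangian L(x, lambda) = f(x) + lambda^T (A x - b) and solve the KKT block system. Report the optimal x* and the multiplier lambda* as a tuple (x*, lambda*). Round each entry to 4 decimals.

Form the Lagrangian:
  L(x, lambda) = (1/2) x^T Q x + c^T x + lambda^T (A x - b)
Stationarity (grad_x L = 0): Q x + c + A^T lambda = 0.
Primal feasibility: A x = b.

This gives the KKT block system:
  [ Q   A^T ] [ x     ]   [-c ]
  [ A    0  ] [ lambda ] = [ b ]

Solving the linear system:
  x*      = (1.3589, 0.9758, -1.2218)
  lambda* = (1.5806)
  f(x*)   = 0.1411

x* = (1.3589, 0.9758, -1.2218), lambda* = (1.5806)


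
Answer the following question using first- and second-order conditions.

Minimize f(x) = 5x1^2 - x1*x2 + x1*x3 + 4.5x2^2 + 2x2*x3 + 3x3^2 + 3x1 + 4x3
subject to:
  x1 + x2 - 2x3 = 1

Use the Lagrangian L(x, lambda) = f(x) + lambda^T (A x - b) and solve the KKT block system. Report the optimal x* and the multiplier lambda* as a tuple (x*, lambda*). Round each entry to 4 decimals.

Form the Lagrangian:
  L(x, lambda) = (1/2) x^T Q x + c^T x + lambda^T (A x - b)
Stationarity (grad_x L = 0): Q x + c + A^T lambda = 0.
Primal feasibility: A x = b.

This gives the KKT block system:
  [ Q   A^T ] [ x     ]   [-c ]
  [ A    0  ] [ lambda ] = [ b ]

Solving the linear system:
  x*      = (-0.2529, 0.0805, -0.5862)
  lambda* = (0.1954)
  f(x*)   = -1.6494

x* = (-0.2529, 0.0805, -0.5862), lambda* = (0.1954)


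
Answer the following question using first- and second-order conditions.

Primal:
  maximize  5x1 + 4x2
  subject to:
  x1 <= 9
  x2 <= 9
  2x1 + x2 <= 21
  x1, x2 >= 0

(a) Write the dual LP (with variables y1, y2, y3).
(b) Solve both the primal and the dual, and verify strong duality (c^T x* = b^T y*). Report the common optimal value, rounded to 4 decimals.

The standard primal-dual pair for 'max c^T x s.t. A x <= b, x >= 0' is:
  Dual:  min b^T y  s.t.  A^T y >= c,  y >= 0.

So the dual LP is:
  minimize  9y1 + 9y2 + 21y3
  subject to:
    y1 + 2y3 >= 5
    y2 + y3 >= 4
    y1, y2, y3 >= 0

Solving the primal: x* = (6, 9).
  primal value c^T x* = 66.
Solving the dual: y* = (0, 1.5, 2.5).
  dual value b^T y* = 66.
Strong duality: c^T x* = b^T y*. Confirmed.

66


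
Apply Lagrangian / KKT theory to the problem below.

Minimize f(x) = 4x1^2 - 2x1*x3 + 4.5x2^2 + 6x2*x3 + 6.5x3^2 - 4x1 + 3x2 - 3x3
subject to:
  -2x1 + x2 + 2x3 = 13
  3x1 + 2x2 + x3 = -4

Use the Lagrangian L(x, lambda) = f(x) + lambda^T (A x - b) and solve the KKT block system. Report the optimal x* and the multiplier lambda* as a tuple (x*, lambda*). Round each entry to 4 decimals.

Form the Lagrangian:
  L(x, lambda) = (1/2) x^T Q x + c^T x + lambda^T (A x - b)
Stationarity (grad_x L = 0): Q x + c + A^T lambda = 0.
Primal feasibility: A x = b.

This gives the KKT block system:
  [ Q   A^T ] [ x     ]   [-c ]
  [ A    0  ] [ lambda ] = [ b ]

Solving the linear system:
  x*      = (-2.966, 0.9093, 3.0794)
  lambda* = (-22.3932, -3.6333)
  f(x*)   = 140.966

x* = (-2.966, 0.9093, 3.0794), lambda* = (-22.3932, -3.6333)


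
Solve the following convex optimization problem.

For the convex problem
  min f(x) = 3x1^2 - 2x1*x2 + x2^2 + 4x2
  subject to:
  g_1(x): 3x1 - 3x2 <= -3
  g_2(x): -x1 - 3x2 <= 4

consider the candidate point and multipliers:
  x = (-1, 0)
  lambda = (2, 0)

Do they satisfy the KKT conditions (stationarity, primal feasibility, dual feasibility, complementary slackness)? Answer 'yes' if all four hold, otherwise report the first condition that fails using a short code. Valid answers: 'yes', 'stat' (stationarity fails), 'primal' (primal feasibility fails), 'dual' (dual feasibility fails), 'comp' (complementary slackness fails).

Gradient of f: grad f(x) = Q x + c = (-6, 6)
Constraint values g_i(x) = a_i^T x - b_i:
  g_1((-1, 0)) = 0
  g_2((-1, 0)) = -3
Stationarity residual: grad f(x) + sum_i lambda_i a_i = (0, 0)
  -> stationarity OK
Primal feasibility (all g_i <= 0): OK
Dual feasibility (all lambda_i >= 0): OK
Complementary slackness (lambda_i * g_i(x) = 0 for all i): OK

Verdict: yes, KKT holds.

yes


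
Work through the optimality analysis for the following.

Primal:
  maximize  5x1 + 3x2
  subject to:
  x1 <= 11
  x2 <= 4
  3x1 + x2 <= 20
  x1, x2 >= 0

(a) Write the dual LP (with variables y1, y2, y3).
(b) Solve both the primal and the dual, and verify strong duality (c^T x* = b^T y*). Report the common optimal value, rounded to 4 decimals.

The standard primal-dual pair for 'max c^T x s.t. A x <= b, x >= 0' is:
  Dual:  min b^T y  s.t.  A^T y >= c,  y >= 0.

So the dual LP is:
  minimize  11y1 + 4y2 + 20y3
  subject to:
    y1 + 3y3 >= 5
    y2 + y3 >= 3
    y1, y2, y3 >= 0

Solving the primal: x* = (5.3333, 4).
  primal value c^T x* = 38.6667.
Solving the dual: y* = (0, 1.3333, 1.6667).
  dual value b^T y* = 38.6667.
Strong duality: c^T x* = b^T y*. Confirmed.

38.6667


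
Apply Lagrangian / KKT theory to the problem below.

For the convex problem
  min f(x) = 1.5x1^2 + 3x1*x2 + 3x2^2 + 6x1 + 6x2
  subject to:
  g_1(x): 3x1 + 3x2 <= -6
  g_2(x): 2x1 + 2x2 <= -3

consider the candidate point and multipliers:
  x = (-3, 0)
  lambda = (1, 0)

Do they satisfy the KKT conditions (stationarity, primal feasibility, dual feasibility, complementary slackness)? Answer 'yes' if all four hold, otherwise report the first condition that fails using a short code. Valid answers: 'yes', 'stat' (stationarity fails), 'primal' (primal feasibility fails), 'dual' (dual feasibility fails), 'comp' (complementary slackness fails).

Gradient of f: grad f(x) = Q x + c = (-3, -3)
Constraint values g_i(x) = a_i^T x - b_i:
  g_1((-3, 0)) = -3
  g_2((-3, 0)) = -3
Stationarity residual: grad f(x) + sum_i lambda_i a_i = (0, 0)
  -> stationarity OK
Primal feasibility (all g_i <= 0): OK
Dual feasibility (all lambda_i >= 0): OK
Complementary slackness (lambda_i * g_i(x) = 0 for all i): FAILS

Verdict: the first failing condition is complementary_slackness -> comp.

comp


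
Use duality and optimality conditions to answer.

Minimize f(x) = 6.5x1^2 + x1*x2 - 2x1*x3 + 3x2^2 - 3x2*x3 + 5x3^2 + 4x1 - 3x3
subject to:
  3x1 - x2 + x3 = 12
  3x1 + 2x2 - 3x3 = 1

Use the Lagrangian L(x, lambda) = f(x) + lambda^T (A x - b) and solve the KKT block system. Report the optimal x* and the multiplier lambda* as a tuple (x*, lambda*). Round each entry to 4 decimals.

Form the Lagrangian:
  L(x, lambda) = (1/2) x^T Q x + c^T x + lambda^T (A x - b)
Stationarity (grad_x L = 0): Q x + c + A^T lambda = 0.
Primal feasibility: A x = b.

This gives the KKT block system:
  [ Q   A^T ] [ x     ]   [-c ]
  [ A    0  ] [ lambda ] = [ b ]

Solving the linear system:
  x*      = (2.9455, -1.6543, 1.5093)
  lambda* = (-12.1957, -0.3437)
  f(x*)   = 76.9732

x* = (2.9455, -1.6543, 1.5093), lambda* = (-12.1957, -0.3437)


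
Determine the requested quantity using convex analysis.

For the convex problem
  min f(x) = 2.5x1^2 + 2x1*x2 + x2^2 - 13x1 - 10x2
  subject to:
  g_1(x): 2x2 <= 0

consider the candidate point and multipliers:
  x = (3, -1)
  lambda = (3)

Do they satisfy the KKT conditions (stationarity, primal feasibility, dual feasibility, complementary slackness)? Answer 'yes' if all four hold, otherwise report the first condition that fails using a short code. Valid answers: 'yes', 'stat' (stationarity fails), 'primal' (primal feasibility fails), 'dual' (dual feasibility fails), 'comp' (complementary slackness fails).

Gradient of f: grad f(x) = Q x + c = (0, -6)
Constraint values g_i(x) = a_i^T x - b_i:
  g_1((3, -1)) = -2
Stationarity residual: grad f(x) + sum_i lambda_i a_i = (0, 0)
  -> stationarity OK
Primal feasibility (all g_i <= 0): OK
Dual feasibility (all lambda_i >= 0): OK
Complementary slackness (lambda_i * g_i(x) = 0 for all i): FAILS

Verdict: the first failing condition is complementary_slackness -> comp.

comp


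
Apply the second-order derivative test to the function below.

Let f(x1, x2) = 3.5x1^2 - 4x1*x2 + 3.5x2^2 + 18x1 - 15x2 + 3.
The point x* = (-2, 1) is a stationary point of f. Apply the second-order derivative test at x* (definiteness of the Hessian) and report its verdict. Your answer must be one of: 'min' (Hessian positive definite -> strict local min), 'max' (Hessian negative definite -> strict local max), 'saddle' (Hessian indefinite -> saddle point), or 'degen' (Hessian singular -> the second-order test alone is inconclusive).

Compute the Hessian H = grad^2 f:
  H = [[7, -4], [-4, 7]]
Verify stationarity: grad f(x*) = H x* + g = (0, 0).
Eigenvalues of H: 3, 11.
Both eigenvalues > 0, so H is positive definite -> x* is a strict local min.

min


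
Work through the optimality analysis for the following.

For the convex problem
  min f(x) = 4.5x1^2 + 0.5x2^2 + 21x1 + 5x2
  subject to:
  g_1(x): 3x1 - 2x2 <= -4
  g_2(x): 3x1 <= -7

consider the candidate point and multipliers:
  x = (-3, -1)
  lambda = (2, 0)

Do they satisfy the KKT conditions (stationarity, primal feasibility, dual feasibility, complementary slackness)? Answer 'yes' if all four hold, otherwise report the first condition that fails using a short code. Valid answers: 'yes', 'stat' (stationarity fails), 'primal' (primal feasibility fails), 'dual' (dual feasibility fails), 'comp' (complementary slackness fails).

Gradient of f: grad f(x) = Q x + c = (-6, 4)
Constraint values g_i(x) = a_i^T x - b_i:
  g_1((-3, -1)) = -3
  g_2((-3, -1)) = -2
Stationarity residual: grad f(x) + sum_i lambda_i a_i = (0, 0)
  -> stationarity OK
Primal feasibility (all g_i <= 0): OK
Dual feasibility (all lambda_i >= 0): OK
Complementary slackness (lambda_i * g_i(x) = 0 for all i): FAILS

Verdict: the first failing condition is complementary_slackness -> comp.

comp


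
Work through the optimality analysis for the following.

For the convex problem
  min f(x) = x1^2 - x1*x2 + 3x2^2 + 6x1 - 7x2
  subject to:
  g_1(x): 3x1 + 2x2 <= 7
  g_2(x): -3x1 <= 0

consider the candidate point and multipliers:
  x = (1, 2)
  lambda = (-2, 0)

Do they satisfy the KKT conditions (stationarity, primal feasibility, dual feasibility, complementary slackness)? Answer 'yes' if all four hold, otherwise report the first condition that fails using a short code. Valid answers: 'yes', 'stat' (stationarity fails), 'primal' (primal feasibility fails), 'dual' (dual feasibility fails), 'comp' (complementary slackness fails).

Gradient of f: grad f(x) = Q x + c = (6, 4)
Constraint values g_i(x) = a_i^T x - b_i:
  g_1((1, 2)) = 0
  g_2((1, 2)) = -3
Stationarity residual: grad f(x) + sum_i lambda_i a_i = (0, 0)
  -> stationarity OK
Primal feasibility (all g_i <= 0): OK
Dual feasibility (all lambda_i >= 0): FAILS
Complementary slackness (lambda_i * g_i(x) = 0 for all i): OK

Verdict: the first failing condition is dual_feasibility -> dual.

dual


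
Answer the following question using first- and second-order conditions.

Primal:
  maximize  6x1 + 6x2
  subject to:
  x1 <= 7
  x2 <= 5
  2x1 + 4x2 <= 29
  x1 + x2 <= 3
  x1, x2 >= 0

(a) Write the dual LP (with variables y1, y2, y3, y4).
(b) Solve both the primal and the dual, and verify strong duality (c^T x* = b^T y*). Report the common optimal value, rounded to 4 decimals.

The standard primal-dual pair for 'max c^T x s.t. A x <= b, x >= 0' is:
  Dual:  min b^T y  s.t.  A^T y >= c,  y >= 0.

So the dual LP is:
  minimize  7y1 + 5y2 + 29y3 + 3y4
  subject to:
    y1 + 2y3 + y4 >= 6
    y2 + 4y3 + y4 >= 6
    y1, y2, y3, y4 >= 0

Solving the primal: x* = (3, 0).
  primal value c^T x* = 18.
Solving the dual: y* = (0, 0, 0, 6).
  dual value b^T y* = 18.
Strong duality: c^T x* = b^T y*. Confirmed.

18


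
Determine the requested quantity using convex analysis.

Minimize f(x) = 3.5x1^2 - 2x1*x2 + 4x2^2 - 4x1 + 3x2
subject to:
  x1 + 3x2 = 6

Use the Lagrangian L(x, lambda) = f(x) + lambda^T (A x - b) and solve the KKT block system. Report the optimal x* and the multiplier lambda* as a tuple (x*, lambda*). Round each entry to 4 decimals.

Form the Lagrangian:
  L(x, lambda) = (1/2) x^T Q x + c^T x + lambda^T (A x - b)
Stationarity (grad_x L = 0): Q x + c + A^T lambda = 0.
Primal feasibility: A x = b.

This gives the KKT block system:
  [ Q   A^T ] [ x     ]   [-c ]
  [ A    0  ] [ lambda ] = [ b ]

Solving the linear system:
  x*      = (1.5542, 1.4819)
  lambda* = (-3.9157)
  f(x*)   = 10.8614

x* = (1.5542, 1.4819), lambda* = (-3.9157)


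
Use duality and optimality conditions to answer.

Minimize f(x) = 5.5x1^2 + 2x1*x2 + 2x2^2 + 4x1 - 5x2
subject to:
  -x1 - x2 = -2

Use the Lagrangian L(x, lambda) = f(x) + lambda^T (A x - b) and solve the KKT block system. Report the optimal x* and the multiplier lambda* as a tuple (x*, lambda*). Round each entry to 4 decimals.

Form the Lagrangian:
  L(x, lambda) = (1/2) x^T Q x + c^T x + lambda^T (A x - b)
Stationarity (grad_x L = 0): Q x + c + A^T lambda = 0.
Primal feasibility: A x = b.

This gives the KKT block system:
  [ Q   A^T ] [ x     ]   [-c ]
  [ A    0  ] [ lambda ] = [ b ]

Solving the linear system:
  x*      = (-0.4545, 2.4545)
  lambda* = (3.9091)
  f(x*)   = -3.1364

x* = (-0.4545, 2.4545), lambda* = (3.9091)


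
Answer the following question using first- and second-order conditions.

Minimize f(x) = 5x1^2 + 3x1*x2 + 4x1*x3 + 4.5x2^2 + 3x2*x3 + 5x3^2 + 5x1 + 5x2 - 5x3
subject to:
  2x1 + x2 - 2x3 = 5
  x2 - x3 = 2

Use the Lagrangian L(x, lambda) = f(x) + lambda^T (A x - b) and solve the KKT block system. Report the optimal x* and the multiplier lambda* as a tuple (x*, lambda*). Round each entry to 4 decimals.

Form the Lagrangian:
  L(x, lambda) = (1/2) x^T Q x + c^T x + lambda^T (A x - b)
Stationarity (grad_x L = 0): Q x + c + A^T lambda = 0.
Primal feasibility: A x = b.

This gives the KKT block system:
  [ Q   A^T ] [ x     ]   [-c ]
  [ A    0  ] [ lambda ] = [ b ]

Solving the linear system:
  x*      = (0.8116, 0.6232, -1.3768)
  lambda* = (-4.7391, -4.1739)
  f(x*)   = 23.0507

x* = (0.8116, 0.6232, -1.3768), lambda* = (-4.7391, -4.1739)


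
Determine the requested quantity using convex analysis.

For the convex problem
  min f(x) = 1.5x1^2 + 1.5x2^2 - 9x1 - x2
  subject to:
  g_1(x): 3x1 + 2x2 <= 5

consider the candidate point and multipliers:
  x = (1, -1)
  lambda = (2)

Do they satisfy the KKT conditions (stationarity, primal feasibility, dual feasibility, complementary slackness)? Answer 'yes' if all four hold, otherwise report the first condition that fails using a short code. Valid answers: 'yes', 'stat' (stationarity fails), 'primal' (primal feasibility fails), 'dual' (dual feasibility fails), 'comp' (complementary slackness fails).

Gradient of f: grad f(x) = Q x + c = (-6, -4)
Constraint values g_i(x) = a_i^T x - b_i:
  g_1((1, -1)) = -4
Stationarity residual: grad f(x) + sum_i lambda_i a_i = (0, 0)
  -> stationarity OK
Primal feasibility (all g_i <= 0): OK
Dual feasibility (all lambda_i >= 0): OK
Complementary slackness (lambda_i * g_i(x) = 0 for all i): FAILS

Verdict: the first failing condition is complementary_slackness -> comp.

comp


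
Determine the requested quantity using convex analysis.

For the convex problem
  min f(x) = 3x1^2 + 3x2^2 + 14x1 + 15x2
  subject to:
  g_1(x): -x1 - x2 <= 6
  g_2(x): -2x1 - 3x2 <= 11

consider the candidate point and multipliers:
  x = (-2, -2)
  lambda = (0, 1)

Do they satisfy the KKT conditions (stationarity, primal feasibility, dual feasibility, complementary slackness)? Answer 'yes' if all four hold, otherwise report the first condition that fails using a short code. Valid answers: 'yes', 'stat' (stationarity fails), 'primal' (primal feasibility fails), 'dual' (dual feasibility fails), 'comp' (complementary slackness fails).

Gradient of f: grad f(x) = Q x + c = (2, 3)
Constraint values g_i(x) = a_i^T x - b_i:
  g_1((-2, -2)) = -2
  g_2((-2, -2)) = -1
Stationarity residual: grad f(x) + sum_i lambda_i a_i = (0, 0)
  -> stationarity OK
Primal feasibility (all g_i <= 0): OK
Dual feasibility (all lambda_i >= 0): OK
Complementary slackness (lambda_i * g_i(x) = 0 for all i): FAILS

Verdict: the first failing condition is complementary_slackness -> comp.

comp


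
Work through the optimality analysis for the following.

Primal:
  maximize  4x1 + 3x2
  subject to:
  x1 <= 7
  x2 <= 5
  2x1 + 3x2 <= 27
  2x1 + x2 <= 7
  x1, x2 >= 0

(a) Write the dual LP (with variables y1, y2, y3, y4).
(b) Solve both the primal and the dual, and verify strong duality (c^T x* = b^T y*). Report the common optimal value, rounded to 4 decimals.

The standard primal-dual pair for 'max c^T x s.t. A x <= b, x >= 0' is:
  Dual:  min b^T y  s.t.  A^T y >= c,  y >= 0.

So the dual LP is:
  minimize  7y1 + 5y2 + 27y3 + 7y4
  subject to:
    y1 + 2y3 + 2y4 >= 4
    y2 + 3y3 + y4 >= 3
    y1, y2, y3, y4 >= 0

Solving the primal: x* = (1, 5).
  primal value c^T x* = 19.
Solving the dual: y* = (0, 1, 0, 2).
  dual value b^T y* = 19.
Strong duality: c^T x* = b^T y*. Confirmed.

19


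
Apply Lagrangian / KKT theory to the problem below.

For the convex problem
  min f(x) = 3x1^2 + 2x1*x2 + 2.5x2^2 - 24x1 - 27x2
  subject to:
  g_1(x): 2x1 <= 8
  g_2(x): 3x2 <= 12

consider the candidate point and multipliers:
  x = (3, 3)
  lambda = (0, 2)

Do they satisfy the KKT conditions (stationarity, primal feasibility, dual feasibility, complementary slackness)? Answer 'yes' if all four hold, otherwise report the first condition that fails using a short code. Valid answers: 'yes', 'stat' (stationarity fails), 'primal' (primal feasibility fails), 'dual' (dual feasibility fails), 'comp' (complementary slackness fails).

Gradient of f: grad f(x) = Q x + c = (0, -6)
Constraint values g_i(x) = a_i^T x - b_i:
  g_1((3, 3)) = -2
  g_2((3, 3)) = -3
Stationarity residual: grad f(x) + sum_i lambda_i a_i = (0, 0)
  -> stationarity OK
Primal feasibility (all g_i <= 0): OK
Dual feasibility (all lambda_i >= 0): OK
Complementary slackness (lambda_i * g_i(x) = 0 for all i): FAILS

Verdict: the first failing condition is complementary_slackness -> comp.

comp


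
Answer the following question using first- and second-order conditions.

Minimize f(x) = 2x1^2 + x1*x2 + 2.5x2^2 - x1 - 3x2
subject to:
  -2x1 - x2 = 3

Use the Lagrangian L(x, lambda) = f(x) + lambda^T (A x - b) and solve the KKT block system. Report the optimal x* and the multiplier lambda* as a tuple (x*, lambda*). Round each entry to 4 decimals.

Form the Lagrangian:
  L(x, lambda) = (1/2) x^T Q x + c^T x + lambda^T (A x - b)
Stationarity (grad_x L = 0): Q x + c + A^T lambda = 0.
Primal feasibility: A x = b.

This gives the KKT block system:
  [ Q   A^T ] [ x     ]   [-c ]
  [ A    0  ] [ lambda ] = [ b ]

Solving the linear system:
  x*      = (-1.6, 0.2)
  lambda* = (-3.6)
  f(x*)   = 5.9

x* = (-1.6, 0.2), lambda* = (-3.6)


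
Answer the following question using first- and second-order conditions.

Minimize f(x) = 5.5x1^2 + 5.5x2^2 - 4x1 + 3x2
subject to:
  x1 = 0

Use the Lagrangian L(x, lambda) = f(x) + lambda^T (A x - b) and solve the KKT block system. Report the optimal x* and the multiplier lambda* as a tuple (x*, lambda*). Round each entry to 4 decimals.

Form the Lagrangian:
  L(x, lambda) = (1/2) x^T Q x + c^T x + lambda^T (A x - b)
Stationarity (grad_x L = 0): Q x + c + A^T lambda = 0.
Primal feasibility: A x = b.

This gives the KKT block system:
  [ Q   A^T ] [ x     ]   [-c ]
  [ A    0  ] [ lambda ] = [ b ]

Solving the linear system:
  x*      = (0, -0.2727)
  lambda* = (4)
  f(x*)   = -0.4091

x* = (0, -0.2727), lambda* = (4)


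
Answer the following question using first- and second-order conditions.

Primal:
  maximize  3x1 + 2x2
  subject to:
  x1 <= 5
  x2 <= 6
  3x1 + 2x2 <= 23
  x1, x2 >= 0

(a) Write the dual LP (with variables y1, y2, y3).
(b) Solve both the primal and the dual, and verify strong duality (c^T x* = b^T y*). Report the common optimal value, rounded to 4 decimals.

The standard primal-dual pair for 'max c^T x s.t. A x <= b, x >= 0' is:
  Dual:  min b^T y  s.t.  A^T y >= c,  y >= 0.

So the dual LP is:
  minimize  5y1 + 6y2 + 23y3
  subject to:
    y1 + 3y3 >= 3
    y2 + 2y3 >= 2
    y1, y2, y3 >= 0

Solving the primal: x* = (3.6667, 6).
  primal value c^T x* = 23.
Solving the dual: y* = (0, 0, 1).
  dual value b^T y* = 23.
Strong duality: c^T x* = b^T y*. Confirmed.

23


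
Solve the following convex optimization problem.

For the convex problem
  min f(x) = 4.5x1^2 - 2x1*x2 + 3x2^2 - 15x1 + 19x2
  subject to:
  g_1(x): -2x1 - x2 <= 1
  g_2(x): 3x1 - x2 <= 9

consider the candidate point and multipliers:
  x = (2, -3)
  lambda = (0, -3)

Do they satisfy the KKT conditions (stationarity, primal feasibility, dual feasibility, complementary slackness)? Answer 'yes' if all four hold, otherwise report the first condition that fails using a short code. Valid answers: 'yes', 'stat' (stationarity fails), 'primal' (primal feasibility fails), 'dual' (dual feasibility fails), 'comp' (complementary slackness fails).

Gradient of f: grad f(x) = Q x + c = (9, -3)
Constraint values g_i(x) = a_i^T x - b_i:
  g_1((2, -3)) = -2
  g_2((2, -3)) = 0
Stationarity residual: grad f(x) + sum_i lambda_i a_i = (0, 0)
  -> stationarity OK
Primal feasibility (all g_i <= 0): OK
Dual feasibility (all lambda_i >= 0): FAILS
Complementary slackness (lambda_i * g_i(x) = 0 for all i): OK

Verdict: the first failing condition is dual_feasibility -> dual.

dual


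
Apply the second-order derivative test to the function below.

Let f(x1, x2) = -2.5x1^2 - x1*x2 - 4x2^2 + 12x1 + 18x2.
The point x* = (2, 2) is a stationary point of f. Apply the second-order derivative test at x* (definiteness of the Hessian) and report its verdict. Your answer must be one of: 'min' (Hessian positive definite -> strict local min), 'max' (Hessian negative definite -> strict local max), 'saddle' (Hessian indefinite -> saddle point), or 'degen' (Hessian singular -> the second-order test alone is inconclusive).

Compute the Hessian H = grad^2 f:
  H = [[-5, -1], [-1, -8]]
Verify stationarity: grad f(x*) = H x* + g = (0, 0).
Eigenvalues of H: -8.3028, -4.6972.
Both eigenvalues < 0, so H is negative definite -> x* is a strict local max.

max


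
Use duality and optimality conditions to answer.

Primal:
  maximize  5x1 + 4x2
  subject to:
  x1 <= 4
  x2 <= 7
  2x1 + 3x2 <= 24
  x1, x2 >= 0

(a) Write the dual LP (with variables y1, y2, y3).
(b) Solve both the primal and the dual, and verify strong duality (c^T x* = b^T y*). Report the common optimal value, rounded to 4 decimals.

The standard primal-dual pair for 'max c^T x s.t. A x <= b, x >= 0' is:
  Dual:  min b^T y  s.t.  A^T y >= c,  y >= 0.

So the dual LP is:
  minimize  4y1 + 7y2 + 24y3
  subject to:
    y1 + 2y3 >= 5
    y2 + 3y3 >= 4
    y1, y2, y3 >= 0

Solving the primal: x* = (4, 5.3333).
  primal value c^T x* = 41.3333.
Solving the dual: y* = (2.3333, 0, 1.3333).
  dual value b^T y* = 41.3333.
Strong duality: c^T x* = b^T y*. Confirmed.

41.3333


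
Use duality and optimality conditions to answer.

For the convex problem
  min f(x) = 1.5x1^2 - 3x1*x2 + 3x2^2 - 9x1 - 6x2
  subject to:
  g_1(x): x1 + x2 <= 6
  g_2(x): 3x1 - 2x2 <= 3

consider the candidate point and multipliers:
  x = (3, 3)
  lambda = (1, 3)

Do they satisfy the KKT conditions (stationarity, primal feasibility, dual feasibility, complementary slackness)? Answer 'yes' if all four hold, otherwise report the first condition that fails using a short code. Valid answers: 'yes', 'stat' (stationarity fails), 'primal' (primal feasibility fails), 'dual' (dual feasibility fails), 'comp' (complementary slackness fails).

Gradient of f: grad f(x) = Q x + c = (-9, 3)
Constraint values g_i(x) = a_i^T x - b_i:
  g_1((3, 3)) = 0
  g_2((3, 3)) = 0
Stationarity residual: grad f(x) + sum_i lambda_i a_i = (1, -2)
  -> stationarity FAILS
Primal feasibility (all g_i <= 0): OK
Dual feasibility (all lambda_i >= 0): OK
Complementary slackness (lambda_i * g_i(x) = 0 for all i): OK

Verdict: the first failing condition is stationarity -> stat.

stat


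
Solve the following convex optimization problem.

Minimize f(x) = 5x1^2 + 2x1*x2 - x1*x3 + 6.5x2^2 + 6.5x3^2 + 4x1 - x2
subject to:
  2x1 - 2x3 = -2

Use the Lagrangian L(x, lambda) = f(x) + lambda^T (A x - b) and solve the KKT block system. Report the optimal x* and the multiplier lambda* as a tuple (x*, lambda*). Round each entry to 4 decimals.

Form the Lagrangian:
  L(x, lambda) = (1/2) x^T Q x + c^T x + lambda^T (A x - b)
Stationarity (grad_x L = 0): Q x + c + A^T lambda = 0.
Primal feasibility: A x = b.

This gives the KKT block system:
  [ Q   A^T ] [ x     ]   [-c ]
  [ A    0  ] [ lambda ] = [ b ]

Solving the linear system:
  x*      = (-0.7807, 0.197, 0.2193)
  lambda* = (1.816)
  f(x*)   = 0.1561

x* = (-0.7807, 0.197, 0.2193), lambda* = (1.816)


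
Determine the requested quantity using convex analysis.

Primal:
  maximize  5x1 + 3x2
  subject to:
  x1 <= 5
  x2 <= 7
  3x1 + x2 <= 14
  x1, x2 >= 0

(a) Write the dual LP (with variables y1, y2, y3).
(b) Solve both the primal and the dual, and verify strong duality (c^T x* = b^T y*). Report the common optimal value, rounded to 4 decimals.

The standard primal-dual pair for 'max c^T x s.t. A x <= b, x >= 0' is:
  Dual:  min b^T y  s.t.  A^T y >= c,  y >= 0.

So the dual LP is:
  minimize  5y1 + 7y2 + 14y3
  subject to:
    y1 + 3y3 >= 5
    y2 + y3 >= 3
    y1, y2, y3 >= 0

Solving the primal: x* = (2.3333, 7).
  primal value c^T x* = 32.6667.
Solving the dual: y* = (0, 1.3333, 1.6667).
  dual value b^T y* = 32.6667.
Strong duality: c^T x* = b^T y*. Confirmed.

32.6667


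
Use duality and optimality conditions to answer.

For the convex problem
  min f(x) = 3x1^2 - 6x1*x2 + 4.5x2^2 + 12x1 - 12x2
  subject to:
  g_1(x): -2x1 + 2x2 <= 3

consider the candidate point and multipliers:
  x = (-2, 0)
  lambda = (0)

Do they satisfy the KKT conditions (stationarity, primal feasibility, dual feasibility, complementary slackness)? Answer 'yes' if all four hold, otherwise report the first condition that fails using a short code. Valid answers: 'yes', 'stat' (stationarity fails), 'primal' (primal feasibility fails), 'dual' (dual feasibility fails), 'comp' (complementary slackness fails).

Gradient of f: grad f(x) = Q x + c = (0, 0)
Constraint values g_i(x) = a_i^T x - b_i:
  g_1((-2, 0)) = 1
Stationarity residual: grad f(x) + sum_i lambda_i a_i = (0, 0)
  -> stationarity OK
Primal feasibility (all g_i <= 0): FAILS
Dual feasibility (all lambda_i >= 0): OK
Complementary slackness (lambda_i * g_i(x) = 0 for all i): OK

Verdict: the first failing condition is primal_feasibility -> primal.

primal


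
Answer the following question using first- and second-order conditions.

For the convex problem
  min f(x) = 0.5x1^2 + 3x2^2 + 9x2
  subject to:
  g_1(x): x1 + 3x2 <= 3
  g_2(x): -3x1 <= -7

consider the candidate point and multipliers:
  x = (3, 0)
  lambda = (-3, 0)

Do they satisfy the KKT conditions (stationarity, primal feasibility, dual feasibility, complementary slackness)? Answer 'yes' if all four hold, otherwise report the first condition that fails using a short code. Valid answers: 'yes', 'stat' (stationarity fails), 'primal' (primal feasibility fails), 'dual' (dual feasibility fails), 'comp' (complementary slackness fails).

Gradient of f: grad f(x) = Q x + c = (3, 9)
Constraint values g_i(x) = a_i^T x - b_i:
  g_1((3, 0)) = 0
  g_2((3, 0)) = -2
Stationarity residual: grad f(x) + sum_i lambda_i a_i = (0, 0)
  -> stationarity OK
Primal feasibility (all g_i <= 0): OK
Dual feasibility (all lambda_i >= 0): FAILS
Complementary slackness (lambda_i * g_i(x) = 0 for all i): OK

Verdict: the first failing condition is dual_feasibility -> dual.

dual


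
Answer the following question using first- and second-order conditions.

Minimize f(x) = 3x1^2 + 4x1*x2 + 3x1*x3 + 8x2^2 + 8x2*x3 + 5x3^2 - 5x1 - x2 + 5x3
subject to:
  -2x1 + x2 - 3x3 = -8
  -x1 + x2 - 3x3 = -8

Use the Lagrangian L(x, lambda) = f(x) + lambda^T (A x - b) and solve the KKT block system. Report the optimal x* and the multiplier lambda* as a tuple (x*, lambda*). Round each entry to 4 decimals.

Form the Lagrangian:
  L(x, lambda) = (1/2) x^T Q x + c^T x + lambda^T (A x - b)
Stationarity (grad_x L = 0): Q x + c + A^T lambda = 0.
Primal feasibility: A x = b.

This gives the KKT block system:
  [ Q   A^T ] [ x     ]   [-c ]
  [ A    0  ] [ lambda ] = [ b ]

Solving the linear system:
  x*      = (0, -1.3762, 2.2079)
  lambda* = (-9.2376, 14.5941)
  f(x*)   = 27.6337

x* = (0, -1.3762, 2.2079), lambda* = (-9.2376, 14.5941)


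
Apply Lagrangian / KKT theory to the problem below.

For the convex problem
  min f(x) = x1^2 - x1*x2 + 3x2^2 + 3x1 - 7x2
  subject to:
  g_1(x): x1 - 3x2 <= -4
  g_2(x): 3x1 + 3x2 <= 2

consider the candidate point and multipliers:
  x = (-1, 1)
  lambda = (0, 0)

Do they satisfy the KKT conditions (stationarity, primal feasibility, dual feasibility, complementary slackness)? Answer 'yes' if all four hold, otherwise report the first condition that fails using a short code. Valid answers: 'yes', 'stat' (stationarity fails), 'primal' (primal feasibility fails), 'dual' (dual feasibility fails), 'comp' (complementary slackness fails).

Gradient of f: grad f(x) = Q x + c = (0, 0)
Constraint values g_i(x) = a_i^T x - b_i:
  g_1((-1, 1)) = 0
  g_2((-1, 1)) = -2
Stationarity residual: grad f(x) + sum_i lambda_i a_i = (0, 0)
  -> stationarity OK
Primal feasibility (all g_i <= 0): OK
Dual feasibility (all lambda_i >= 0): OK
Complementary slackness (lambda_i * g_i(x) = 0 for all i): OK

Verdict: yes, KKT holds.

yes


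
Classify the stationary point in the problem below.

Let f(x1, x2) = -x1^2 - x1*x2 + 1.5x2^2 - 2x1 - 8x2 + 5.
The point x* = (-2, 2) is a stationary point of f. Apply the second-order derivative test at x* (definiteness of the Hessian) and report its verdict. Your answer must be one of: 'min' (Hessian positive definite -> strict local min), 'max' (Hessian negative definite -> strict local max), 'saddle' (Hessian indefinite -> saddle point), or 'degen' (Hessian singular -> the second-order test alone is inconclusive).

Compute the Hessian H = grad^2 f:
  H = [[-2, -1], [-1, 3]]
Verify stationarity: grad f(x*) = H x* + g = (0, 0).
Eigenvalues of H: -2.1926, 3.1926.
Eigenvalues have mixed signs, so H is indefinite -> x* is a saddle point.

saddle


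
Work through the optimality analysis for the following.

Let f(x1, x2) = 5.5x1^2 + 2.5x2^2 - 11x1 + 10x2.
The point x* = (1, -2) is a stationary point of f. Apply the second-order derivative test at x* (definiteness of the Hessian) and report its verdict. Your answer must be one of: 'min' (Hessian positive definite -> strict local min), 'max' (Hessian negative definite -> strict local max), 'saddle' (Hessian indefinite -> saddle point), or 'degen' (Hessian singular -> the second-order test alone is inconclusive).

Compute the Hessian H = grad^2 f:
  H = [[11, 0], [0, 5]]
Verify stationarity: grad f(x*) = H x* + g = (0, 0).
Eigenvalues of H: 5, 11.
Both eigenvalues > 0, so H is positive definite -> x* is a strict local min.

min


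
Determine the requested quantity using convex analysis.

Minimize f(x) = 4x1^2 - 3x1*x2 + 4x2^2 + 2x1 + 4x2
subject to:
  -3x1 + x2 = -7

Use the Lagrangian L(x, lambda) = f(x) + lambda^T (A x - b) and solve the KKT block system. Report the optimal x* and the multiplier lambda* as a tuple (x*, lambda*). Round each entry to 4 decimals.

Form the Lagrangian:
  L(x, lambda) = (1/2) x^T Q x + c^T x + lambda^T (A x - b)
Stationarity (grad_x L = 0): Q x + c + A^T lambda = 0.
Primal feasibility: A x = b.

This gives the KKT block system:
  [ Q   A^T ] [ x     ]   [-c ]
  [ A    0  ] [ lambda ] = [ b ]

Solving the linear system:
  x*      = (2.1452, -0.5645)
  lambda* = (6.9516)
  f(x*)   = 25.3468

x* = (2.1452, -0.5645), lambda* = (6.9516)


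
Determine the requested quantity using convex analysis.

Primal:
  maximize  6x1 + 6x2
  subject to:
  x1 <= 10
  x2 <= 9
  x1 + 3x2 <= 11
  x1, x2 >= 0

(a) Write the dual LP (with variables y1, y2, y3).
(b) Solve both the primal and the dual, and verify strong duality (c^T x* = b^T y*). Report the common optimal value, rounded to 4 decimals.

The standard primal-dual pair for 'max c^T x s.t. A x <= b, x >= 0' is:
  Dual:  min b^T y  s.t.  A^T y >= c,  y >= 0.

So the dual LP is:
  minimize  10y1 + 9y2 + 11y3
  subject to:
    y1 + y3 >= 6
    y2 + 3y3 >= 6
    y1, y2, y3 >= 0

Solving the primal: x* = (10, 0.3333).
  primal value c^T x* = 62.
Solving the dual: y* = (4, 0, 2).
  dual value b^T y* = 62.
Strong duality: c^T x* = b^T y*. Confirmed.

62
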